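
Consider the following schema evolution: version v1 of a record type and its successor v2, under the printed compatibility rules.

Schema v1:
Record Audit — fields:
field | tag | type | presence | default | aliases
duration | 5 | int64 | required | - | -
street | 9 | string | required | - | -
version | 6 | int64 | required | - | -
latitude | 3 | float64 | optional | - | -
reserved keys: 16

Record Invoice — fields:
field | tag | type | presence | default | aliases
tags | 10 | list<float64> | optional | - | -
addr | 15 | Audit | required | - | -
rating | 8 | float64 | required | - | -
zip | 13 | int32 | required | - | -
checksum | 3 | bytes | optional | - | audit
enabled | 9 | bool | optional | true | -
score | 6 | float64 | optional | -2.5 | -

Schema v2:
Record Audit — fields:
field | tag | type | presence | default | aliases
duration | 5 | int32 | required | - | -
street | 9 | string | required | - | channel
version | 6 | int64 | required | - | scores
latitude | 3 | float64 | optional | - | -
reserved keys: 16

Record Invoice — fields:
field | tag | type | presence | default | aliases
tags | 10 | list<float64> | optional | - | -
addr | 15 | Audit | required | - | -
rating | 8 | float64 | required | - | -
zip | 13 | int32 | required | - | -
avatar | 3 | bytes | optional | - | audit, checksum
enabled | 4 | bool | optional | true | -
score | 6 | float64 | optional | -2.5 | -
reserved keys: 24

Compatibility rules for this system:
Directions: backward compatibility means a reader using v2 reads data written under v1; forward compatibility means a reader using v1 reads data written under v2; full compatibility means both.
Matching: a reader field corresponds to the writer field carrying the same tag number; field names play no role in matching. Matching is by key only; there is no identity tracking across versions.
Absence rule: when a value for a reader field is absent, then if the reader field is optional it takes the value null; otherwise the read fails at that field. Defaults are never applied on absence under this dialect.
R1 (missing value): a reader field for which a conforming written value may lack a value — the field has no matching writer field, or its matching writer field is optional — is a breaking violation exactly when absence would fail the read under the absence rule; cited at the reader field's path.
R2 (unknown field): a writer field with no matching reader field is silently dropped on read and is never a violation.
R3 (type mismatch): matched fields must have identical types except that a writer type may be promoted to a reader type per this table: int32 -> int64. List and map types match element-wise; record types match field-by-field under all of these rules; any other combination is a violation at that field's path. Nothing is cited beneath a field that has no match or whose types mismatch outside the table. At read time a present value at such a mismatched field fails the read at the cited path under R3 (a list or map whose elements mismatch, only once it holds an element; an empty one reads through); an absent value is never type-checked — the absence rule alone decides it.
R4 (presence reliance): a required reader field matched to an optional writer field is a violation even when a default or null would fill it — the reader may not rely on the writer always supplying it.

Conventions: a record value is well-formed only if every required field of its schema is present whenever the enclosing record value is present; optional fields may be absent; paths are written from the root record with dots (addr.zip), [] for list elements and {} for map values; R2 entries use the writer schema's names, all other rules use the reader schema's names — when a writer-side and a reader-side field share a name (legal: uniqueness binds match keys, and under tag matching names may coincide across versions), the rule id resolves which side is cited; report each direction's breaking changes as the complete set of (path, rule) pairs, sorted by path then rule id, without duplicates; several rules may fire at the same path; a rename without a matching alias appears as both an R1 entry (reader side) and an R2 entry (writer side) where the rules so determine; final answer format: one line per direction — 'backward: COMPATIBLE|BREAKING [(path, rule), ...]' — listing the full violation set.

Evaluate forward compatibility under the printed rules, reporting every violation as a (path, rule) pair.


forward: COMPATIBLE []

in Invoice below, arrows point writer -> reader
forward for Invoice (reader v1, writer v2):
  list<float64> -> list<float64>, writer optional: tags aligns to tags
  Audit -> Audit, writer required: addr aligns to addr
  float64 -> float64, writer required: rating aligns to rating
  int32 -> int32, writer required: zip aligns to zip
  bytes -> bytes, writer optional: checksum aligns to avatar
  enabled: no writer match
  float64 -> float64, writer optional: score aligns to score
  enabled (writer side), unknown to reader
  int32 -> int64, writer required: addr.duration aligns to addr.duration
  string -> string, writer required: addr.street aligns to addr.street
  int64 -> int64, writer required: addr.version aligns to addr.version
  float64 -> float64, writer optional: addr.latitude aligns to addr.latitude
  => forward: COMPATIBLE
checking off the Invoice differences that do not matter here:
  renamed field checksum to avatar in record Invoice (alias checksum declared on the renamed field) -> inert for the asked Invoice verdict: nothing fires
  field duration in record Audit: type int64 changed to int32 -> affects backward compatibility only, which is not asked
  field enabled in record Invoice: tag 9 changed to 4 -> inert for the asked Invoice verdict: nothing fires


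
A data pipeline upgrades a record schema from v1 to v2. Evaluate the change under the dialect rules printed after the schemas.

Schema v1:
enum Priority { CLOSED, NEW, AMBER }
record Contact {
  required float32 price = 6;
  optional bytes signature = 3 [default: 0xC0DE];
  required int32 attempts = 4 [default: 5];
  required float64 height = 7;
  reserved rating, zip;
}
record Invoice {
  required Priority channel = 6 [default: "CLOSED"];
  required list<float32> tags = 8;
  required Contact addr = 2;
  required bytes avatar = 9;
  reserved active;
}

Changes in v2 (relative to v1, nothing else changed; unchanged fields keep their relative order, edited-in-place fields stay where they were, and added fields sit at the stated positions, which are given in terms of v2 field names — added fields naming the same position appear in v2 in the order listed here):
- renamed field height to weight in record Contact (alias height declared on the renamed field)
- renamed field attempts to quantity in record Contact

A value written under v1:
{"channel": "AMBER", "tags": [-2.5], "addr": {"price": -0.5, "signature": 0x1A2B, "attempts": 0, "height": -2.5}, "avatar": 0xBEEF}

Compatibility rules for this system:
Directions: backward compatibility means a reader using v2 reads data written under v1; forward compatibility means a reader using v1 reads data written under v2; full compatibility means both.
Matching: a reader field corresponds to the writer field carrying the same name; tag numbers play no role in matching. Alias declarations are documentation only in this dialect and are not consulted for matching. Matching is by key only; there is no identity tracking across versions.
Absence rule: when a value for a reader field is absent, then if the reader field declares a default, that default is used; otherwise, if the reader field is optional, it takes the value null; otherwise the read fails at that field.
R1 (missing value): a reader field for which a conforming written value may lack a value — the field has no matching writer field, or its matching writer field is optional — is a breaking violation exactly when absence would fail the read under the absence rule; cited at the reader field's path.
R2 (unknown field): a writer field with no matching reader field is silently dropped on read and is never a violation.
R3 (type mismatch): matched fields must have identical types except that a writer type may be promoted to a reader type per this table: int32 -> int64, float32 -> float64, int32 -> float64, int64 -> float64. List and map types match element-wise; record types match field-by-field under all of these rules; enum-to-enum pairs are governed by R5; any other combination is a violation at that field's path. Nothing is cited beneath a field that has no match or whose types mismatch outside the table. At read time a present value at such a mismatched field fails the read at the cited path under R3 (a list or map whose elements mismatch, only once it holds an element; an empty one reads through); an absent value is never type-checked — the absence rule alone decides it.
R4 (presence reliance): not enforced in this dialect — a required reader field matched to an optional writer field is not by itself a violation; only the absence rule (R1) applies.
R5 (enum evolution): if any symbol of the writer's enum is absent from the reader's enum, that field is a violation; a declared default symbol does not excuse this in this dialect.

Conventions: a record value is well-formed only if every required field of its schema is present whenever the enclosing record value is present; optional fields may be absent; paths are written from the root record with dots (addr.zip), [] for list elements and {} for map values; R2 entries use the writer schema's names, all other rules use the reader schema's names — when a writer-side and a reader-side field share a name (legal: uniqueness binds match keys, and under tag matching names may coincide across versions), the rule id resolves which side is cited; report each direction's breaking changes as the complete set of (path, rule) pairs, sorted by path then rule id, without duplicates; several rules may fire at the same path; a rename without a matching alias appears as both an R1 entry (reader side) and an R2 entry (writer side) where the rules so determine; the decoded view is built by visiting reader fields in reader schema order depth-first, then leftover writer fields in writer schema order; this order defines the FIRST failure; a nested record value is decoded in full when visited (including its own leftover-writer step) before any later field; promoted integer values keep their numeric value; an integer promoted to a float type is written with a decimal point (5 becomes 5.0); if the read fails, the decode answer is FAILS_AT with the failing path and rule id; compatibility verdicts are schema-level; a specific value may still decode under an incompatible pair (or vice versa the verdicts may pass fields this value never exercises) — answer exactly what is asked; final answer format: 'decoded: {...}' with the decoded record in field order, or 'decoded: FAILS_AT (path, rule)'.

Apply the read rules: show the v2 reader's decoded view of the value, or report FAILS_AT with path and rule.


decoded: FAILS_AT (addr.weight, R1)

in Invoice below, arrows point writer -> reader
decoding the Invoice value with the v2 reader:
  channel := "AMBER"
  tags := [-2.5]
  addr.price := -0.5
  addr.signature := 0x1A2B
  addr.quantity := 5 (missing; default applied)
  read fails at addr.weight under R1 (no fill)
  => FAILS_AT (addr.weight, R1)
remaining Invoice differences; none change what is asked:
  renamed field attempts to quantity in record Contact -> triggers nothing under the printed rules; the Invoice answer is the same either way


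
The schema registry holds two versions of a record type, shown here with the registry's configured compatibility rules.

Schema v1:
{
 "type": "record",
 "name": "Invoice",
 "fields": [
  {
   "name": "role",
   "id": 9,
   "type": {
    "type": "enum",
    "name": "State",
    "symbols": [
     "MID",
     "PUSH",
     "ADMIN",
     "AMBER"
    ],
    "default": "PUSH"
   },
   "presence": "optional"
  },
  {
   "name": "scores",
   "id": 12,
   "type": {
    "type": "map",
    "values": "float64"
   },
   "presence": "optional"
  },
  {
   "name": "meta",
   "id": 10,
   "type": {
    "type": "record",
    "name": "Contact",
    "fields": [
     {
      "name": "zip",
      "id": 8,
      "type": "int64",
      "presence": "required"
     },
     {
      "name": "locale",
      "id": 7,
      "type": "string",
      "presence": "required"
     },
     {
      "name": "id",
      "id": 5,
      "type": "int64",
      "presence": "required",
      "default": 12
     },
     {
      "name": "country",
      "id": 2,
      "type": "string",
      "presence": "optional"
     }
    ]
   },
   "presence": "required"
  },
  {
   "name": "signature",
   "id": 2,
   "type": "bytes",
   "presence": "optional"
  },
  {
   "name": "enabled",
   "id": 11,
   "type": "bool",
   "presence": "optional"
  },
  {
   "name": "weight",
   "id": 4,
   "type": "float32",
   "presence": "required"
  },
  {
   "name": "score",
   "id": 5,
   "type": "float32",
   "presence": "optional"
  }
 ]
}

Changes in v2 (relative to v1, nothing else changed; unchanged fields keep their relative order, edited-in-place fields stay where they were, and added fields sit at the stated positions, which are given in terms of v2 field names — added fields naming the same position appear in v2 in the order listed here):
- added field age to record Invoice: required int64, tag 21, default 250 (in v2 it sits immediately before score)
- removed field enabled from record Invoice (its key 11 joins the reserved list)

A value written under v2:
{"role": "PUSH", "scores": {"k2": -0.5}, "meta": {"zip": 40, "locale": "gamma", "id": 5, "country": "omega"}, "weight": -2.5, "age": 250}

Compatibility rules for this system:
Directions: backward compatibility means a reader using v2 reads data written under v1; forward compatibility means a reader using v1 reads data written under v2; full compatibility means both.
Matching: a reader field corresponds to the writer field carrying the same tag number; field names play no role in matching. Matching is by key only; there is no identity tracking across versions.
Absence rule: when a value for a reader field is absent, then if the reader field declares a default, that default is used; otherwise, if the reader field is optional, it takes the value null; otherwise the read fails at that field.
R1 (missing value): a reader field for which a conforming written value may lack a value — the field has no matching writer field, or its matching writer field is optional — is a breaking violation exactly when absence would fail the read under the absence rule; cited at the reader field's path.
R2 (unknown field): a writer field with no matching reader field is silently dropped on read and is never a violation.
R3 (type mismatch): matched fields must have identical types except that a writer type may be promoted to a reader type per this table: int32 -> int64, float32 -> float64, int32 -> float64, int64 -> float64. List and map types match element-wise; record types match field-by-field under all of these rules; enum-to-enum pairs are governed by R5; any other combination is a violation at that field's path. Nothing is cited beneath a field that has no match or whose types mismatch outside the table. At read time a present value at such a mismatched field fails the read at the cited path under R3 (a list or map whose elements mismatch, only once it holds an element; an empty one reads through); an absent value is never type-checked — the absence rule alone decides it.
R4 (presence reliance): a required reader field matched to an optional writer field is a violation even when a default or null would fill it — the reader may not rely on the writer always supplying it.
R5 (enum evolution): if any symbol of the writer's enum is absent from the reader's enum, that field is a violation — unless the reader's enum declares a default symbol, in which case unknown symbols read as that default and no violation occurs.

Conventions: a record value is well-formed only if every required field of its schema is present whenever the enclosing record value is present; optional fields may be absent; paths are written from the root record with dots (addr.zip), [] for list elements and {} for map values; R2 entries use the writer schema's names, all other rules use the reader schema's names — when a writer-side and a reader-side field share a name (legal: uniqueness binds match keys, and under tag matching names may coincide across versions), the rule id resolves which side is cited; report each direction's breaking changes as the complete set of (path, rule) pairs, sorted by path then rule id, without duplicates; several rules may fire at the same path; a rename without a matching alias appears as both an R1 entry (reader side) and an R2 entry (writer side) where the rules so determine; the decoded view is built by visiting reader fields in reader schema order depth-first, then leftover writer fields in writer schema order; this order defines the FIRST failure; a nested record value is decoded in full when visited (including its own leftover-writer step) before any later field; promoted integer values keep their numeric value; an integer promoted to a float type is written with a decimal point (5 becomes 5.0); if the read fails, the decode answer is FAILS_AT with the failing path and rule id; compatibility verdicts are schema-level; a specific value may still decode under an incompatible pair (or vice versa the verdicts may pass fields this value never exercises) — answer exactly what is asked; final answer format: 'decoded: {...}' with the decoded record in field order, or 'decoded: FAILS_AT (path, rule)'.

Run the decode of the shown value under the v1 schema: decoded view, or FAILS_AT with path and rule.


decoded: {"role": "PUSH", "scores": {"k2": -0.5}, "meta": {"zip": 40, "locale": "gamma", "id": 5, "country": "omega"}, "signature": null, "enabled": null, "weight": -2.5, "score": null}

the writer's type comes first in each Invoice pair
decode walk for Invoice under reader schema v1:
  role := "PUSH"
  scores := {"k2": -0.5}
  meta.zip := 40
  meta.locale := "gamma"
  meta.id := 5
  meta.country := "omega"
  signature := null (missing; optional => null)
  enabled := null (missing; optional => null)
  weight := -2.5
  score := null (missing; optional => null)
  writer age: no reader field; dropped
  => decoded: {"role": "PUSH", "scores": {"k2": -0.5}, "meta": {"zip": 40, "locale": "gamma", "id": 5, "country": "omega"}, "signature": null, "enabled": null, "weight": -2.5, "score": null}
checking off the Invoice differences that do not matter here:
  added field age to record Invoice: required int64, tag 21, default 250 (in v2 it sits immediately before score) -> triggers nothing under the printed rules; the Invoice answer is the same either way
  removed field enabled from record Invoice (its key 11 joins the reserved list) -> triggers nothing under the printed rules; the Invoice answer is the same either way


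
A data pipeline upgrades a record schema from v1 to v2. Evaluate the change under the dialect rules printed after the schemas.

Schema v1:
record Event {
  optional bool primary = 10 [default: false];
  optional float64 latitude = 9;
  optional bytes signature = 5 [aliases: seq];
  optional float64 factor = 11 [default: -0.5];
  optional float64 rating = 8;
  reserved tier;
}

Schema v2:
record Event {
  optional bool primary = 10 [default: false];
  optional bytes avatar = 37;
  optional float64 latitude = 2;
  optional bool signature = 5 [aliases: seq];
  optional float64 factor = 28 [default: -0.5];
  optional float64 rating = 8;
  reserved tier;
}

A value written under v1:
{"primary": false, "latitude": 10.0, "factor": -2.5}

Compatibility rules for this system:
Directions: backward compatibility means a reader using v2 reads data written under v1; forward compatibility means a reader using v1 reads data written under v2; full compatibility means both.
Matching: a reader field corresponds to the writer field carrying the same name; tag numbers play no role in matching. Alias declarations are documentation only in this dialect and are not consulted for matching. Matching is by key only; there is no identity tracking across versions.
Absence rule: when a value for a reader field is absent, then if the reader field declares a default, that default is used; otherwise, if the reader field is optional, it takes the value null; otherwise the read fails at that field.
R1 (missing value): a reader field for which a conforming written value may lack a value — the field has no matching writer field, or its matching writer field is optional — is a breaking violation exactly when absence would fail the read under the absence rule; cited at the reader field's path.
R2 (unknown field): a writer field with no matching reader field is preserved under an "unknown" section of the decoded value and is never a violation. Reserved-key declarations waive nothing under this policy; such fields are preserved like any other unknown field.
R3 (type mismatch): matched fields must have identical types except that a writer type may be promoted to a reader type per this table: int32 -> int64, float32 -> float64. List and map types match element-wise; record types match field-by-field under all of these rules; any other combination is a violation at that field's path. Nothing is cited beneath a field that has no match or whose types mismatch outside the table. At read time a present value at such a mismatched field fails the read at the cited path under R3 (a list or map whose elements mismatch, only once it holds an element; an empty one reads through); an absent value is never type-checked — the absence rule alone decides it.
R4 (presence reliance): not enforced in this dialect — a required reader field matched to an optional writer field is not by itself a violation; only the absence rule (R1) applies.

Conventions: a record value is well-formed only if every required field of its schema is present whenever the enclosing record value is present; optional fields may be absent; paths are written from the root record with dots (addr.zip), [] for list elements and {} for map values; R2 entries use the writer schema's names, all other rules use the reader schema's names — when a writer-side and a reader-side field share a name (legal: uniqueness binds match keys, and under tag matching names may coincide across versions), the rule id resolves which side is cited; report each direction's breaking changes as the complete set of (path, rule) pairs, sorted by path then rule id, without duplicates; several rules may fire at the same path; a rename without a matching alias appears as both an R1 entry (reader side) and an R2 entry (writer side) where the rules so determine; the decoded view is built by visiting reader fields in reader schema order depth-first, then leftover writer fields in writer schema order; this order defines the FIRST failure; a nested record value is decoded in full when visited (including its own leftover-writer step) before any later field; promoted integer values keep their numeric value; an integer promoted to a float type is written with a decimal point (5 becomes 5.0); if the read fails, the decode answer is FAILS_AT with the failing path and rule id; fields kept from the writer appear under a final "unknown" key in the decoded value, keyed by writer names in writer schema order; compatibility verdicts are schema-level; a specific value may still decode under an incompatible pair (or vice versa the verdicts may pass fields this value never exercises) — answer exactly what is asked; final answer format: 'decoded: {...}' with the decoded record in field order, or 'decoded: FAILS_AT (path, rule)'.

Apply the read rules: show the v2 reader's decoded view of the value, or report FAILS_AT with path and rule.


the writer's type comes first in each Event pair
decode (reader v2):
  primary := false
  avatar := null (absent, optional -> null)
  latitude := 10.0
  signature := null (absent, optional -> null)
  factor := -2.5
  rating := null (absent, optional -> null)
  => decoded: {"primary": false, "avatar": null, "latitude": 10.0, "signature": null, "factor": -2.5, "rating": null}
the rest of the Event diff is inert for this question:
  field factor in record Event: tag 11 changed to 28 -> no rule fires on it and the decoded Event view is identical with or without it
  field signature in record Event: type bytes changed to bool -> changes Event's schema-level verdicts only — the decode of this value is the same
  field latitude in record Event: tag 9 changed to 2 -> no rule fires on it and the decoded Event view is identical with or without it

decoded: {"primary": false, "avatar": null, "latitude": 10.0, "signature": null, "factor": -2.5, "rating": null}


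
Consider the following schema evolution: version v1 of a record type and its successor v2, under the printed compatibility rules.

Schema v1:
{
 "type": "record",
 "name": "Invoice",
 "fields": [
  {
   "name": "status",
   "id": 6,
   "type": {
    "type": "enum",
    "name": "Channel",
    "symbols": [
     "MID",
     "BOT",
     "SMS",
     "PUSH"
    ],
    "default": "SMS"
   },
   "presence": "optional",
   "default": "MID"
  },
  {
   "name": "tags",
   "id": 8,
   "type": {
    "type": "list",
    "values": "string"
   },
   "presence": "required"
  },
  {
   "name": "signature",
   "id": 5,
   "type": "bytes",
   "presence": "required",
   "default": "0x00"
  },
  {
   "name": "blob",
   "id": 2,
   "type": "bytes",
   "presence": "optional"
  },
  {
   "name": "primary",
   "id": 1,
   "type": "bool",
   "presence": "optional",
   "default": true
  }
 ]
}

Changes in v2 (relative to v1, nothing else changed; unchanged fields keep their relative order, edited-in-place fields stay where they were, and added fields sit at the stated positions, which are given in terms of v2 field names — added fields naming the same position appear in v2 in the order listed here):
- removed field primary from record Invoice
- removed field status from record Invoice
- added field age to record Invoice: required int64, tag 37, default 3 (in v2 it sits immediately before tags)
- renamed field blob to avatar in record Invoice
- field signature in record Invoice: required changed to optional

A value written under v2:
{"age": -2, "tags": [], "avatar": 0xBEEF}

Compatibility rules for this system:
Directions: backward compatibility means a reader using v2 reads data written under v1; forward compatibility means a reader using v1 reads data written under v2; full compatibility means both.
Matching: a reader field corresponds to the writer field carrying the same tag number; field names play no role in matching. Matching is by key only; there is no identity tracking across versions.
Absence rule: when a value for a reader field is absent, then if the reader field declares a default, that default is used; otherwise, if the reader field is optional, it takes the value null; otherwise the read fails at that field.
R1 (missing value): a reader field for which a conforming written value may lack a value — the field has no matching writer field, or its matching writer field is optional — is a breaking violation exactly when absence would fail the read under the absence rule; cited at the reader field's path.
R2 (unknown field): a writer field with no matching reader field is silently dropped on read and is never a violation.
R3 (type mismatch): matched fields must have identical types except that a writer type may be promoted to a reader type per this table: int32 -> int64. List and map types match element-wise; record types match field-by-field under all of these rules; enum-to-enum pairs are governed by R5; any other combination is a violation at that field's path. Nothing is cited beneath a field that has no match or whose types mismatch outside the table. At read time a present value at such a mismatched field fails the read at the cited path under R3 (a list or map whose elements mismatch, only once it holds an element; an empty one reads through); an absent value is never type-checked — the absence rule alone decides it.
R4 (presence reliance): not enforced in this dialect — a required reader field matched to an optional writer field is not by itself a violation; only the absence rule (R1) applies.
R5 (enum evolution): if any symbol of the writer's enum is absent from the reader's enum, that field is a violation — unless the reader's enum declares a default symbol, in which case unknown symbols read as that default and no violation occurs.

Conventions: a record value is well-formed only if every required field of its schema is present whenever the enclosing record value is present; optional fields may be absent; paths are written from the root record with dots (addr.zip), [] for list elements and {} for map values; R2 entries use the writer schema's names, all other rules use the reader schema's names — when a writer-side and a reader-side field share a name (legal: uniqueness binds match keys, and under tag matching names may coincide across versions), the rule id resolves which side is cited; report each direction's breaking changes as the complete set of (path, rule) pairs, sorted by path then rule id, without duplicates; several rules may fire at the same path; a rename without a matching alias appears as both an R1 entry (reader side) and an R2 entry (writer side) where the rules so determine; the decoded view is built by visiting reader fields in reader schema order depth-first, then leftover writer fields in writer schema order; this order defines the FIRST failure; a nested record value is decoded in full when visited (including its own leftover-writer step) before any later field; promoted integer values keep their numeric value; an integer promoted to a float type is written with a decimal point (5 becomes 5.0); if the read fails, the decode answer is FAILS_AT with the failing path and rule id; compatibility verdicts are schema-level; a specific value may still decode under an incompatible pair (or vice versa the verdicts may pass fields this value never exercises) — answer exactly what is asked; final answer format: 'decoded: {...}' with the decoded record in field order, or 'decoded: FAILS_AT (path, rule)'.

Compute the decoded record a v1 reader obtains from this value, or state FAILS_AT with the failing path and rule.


decoded: {"status": "MID", "tags": [], "signature": 0x00, "blob": 0xBEEF, "primary": true}

arrows below run writer -> reader for Invoice
decode walk for Invoice under reader schema v1:
  status := "MID" (missing; default applied)
  tags := []
  signature := 0x00 (missing; default applied)
  blob := 0xBEEF (from writer avatar)
  primary := true (missing; default applied)
  writer age: no reader field; dropped
  => decoded: {"status": "MID", "tags": [], "signature": 0x00, "blob": 0xBEEF, "primary": true}
ruling out the remaining Invoice differences:
  removed field primary from record Invoice -> no rule fires on it and the decoded Invoice view is identical with or without it
  removed field status from record Invoice -> no rule fires on it and the decoded Invoice view is identical with or without it
  added field age to record Invoice: required int64, tag 37, default 3 (in v2 it sits immediately before tags) -> no rule fires on it and the decoded Invoice view is identical with or without it
  renamed field blob to avatar in record Invoice -> no rule fires on it and the decoded Invoice view is identical with or without it
  field signature in record Invoice: required changed to optional -> no rule fires on it and the decoded Invoice view is identical with or without it


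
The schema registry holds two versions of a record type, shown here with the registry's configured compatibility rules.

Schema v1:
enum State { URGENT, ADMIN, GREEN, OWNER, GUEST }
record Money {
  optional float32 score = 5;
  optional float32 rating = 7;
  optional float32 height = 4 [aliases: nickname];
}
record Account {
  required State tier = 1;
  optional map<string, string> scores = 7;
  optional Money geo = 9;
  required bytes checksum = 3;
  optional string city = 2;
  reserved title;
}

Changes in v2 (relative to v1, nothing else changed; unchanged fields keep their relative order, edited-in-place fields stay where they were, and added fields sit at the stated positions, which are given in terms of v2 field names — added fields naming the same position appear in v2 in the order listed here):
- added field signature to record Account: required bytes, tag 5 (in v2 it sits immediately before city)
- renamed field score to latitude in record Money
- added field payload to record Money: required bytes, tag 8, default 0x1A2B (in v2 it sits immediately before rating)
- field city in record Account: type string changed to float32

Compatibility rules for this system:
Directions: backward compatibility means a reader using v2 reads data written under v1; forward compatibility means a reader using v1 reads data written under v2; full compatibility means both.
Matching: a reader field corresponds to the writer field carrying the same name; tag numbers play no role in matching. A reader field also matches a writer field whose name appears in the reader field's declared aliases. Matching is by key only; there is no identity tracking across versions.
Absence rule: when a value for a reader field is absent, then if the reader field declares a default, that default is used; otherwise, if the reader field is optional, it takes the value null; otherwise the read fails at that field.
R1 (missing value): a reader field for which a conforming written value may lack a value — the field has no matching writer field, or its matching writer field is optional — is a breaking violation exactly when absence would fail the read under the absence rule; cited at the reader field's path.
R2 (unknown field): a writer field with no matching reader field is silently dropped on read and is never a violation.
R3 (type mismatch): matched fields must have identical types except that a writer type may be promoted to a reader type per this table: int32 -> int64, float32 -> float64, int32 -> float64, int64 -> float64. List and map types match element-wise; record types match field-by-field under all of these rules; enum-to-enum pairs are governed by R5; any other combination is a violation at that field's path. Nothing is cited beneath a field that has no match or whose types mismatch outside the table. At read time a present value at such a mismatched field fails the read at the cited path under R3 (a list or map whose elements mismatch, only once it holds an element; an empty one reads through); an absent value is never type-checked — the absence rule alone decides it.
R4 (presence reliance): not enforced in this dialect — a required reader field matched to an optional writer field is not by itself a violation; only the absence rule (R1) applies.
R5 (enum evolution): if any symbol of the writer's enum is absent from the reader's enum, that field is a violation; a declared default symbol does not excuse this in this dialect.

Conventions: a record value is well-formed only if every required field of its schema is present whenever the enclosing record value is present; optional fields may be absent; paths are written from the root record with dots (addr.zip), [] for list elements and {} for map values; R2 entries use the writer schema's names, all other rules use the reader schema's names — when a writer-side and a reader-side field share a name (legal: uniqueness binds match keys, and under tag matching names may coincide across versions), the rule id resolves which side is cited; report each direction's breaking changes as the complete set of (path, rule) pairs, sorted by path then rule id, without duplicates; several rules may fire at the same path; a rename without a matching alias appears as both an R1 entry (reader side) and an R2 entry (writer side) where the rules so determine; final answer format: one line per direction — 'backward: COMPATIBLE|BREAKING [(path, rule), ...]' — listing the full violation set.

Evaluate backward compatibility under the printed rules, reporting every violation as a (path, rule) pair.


arrows below run writer -> reader for Account
backward pass over Account, reader schema v2, writer schema v1:
  State -> State, writer required: tier aligns to tier
  map<string, string> -> map<string, string>, writer optional: scores aligns to scores
  Money -> Money, writer optional: geo aligns to geo
  bytes -> bytes, writer required: checksum aligns to checksum
  signature: no writer-side match
  string -> float32, writer optional: city aligns to city
  geo.latitude: no writer-side match
  geo.payload: no writer-side match
  float32 -> float32, writer optional: geo.rating aligns to geo.rating
  float32 -> float32, writer optional: geo.height aligns to geo.height
  writer field geo.score has no reader counterpart
  breaking: (city, R3)
  breaking: (signature, R1)
  backward on Account therefore BREAKING (2)
diffs on Account not affecting the asked answer:
  renamed field score to latitude in record Money -> triggers nothing under Account's printed rules — same verdict
  added field payload to record Money: required bytes, tag 8, default 0x1A2B (in v2 it sits immediately before rating) -> triggers nothing under Account's printed rules — same verdict

backward: BREAKING [(city, R3), (signature, R1)]


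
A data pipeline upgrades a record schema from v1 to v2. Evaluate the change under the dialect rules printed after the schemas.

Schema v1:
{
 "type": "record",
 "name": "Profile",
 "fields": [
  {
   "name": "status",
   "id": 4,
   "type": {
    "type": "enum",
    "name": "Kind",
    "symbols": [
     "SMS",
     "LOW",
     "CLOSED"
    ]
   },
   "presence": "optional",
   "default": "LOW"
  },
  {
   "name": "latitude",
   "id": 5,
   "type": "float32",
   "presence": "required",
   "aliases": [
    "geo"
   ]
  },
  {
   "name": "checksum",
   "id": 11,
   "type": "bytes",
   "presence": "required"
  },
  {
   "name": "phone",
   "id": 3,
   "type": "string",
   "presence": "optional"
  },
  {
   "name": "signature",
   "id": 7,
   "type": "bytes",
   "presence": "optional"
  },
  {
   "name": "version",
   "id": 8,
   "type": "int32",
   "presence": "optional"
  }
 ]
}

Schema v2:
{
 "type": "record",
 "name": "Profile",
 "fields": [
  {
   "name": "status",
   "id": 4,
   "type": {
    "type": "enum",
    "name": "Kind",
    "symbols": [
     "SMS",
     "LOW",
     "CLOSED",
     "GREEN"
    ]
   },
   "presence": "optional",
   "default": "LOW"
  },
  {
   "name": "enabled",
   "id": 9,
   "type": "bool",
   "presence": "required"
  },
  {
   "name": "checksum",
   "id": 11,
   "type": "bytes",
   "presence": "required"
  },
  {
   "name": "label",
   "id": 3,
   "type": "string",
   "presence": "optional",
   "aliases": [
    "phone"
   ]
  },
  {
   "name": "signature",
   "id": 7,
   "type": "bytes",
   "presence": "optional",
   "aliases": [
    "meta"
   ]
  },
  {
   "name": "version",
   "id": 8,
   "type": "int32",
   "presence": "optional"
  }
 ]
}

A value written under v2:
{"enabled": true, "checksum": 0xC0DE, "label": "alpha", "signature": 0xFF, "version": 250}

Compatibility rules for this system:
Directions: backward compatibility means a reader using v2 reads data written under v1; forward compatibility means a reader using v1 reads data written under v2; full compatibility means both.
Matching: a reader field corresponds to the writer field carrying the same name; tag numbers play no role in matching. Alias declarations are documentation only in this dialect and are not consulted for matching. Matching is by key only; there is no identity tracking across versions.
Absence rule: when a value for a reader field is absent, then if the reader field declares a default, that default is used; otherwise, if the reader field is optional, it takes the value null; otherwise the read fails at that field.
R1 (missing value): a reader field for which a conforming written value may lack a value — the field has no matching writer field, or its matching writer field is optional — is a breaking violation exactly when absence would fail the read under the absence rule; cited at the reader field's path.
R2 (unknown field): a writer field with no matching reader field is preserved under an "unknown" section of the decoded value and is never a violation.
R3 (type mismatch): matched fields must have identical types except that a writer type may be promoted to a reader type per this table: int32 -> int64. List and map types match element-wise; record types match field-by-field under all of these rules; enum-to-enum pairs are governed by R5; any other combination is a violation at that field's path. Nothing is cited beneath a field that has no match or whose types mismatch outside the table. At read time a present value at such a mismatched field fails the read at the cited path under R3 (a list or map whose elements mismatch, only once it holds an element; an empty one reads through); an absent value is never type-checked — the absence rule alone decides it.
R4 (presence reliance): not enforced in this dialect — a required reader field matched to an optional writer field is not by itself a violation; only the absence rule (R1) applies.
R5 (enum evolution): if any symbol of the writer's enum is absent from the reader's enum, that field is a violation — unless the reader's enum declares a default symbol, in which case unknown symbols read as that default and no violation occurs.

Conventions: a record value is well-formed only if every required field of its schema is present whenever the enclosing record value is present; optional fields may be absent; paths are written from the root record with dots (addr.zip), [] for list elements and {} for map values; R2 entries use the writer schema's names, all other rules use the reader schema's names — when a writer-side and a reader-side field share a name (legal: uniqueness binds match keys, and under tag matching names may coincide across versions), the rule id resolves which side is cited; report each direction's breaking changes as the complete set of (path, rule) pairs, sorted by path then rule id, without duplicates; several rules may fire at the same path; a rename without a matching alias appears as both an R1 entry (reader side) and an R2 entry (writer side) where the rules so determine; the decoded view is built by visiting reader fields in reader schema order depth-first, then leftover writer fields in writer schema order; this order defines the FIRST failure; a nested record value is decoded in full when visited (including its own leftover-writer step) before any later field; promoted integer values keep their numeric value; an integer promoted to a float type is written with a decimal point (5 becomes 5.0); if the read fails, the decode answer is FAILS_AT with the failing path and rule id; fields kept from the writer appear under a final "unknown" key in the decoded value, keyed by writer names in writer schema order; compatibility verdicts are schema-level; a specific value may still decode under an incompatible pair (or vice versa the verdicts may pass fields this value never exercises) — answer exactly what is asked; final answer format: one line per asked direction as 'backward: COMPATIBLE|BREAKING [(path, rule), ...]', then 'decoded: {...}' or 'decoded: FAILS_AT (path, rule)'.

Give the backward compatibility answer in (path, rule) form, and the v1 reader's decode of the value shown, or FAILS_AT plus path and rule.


each type pair in Profile: writer, then reader
backward pass over Profile, reader schema v2, writer schema v1:
  status <- status (Kind -> Kind, writer optional)
  no writer field matches reader enabled
  checksum <- checksum (bytes -> bytes, writer required)
  no writer field matches reader label
  signature <- signature (bytes -> bytes, writer optional)
  version <- version (int32 -> int32, writer optional)
  leftover writer field: latitude
  leftover writer field: phone
  violation R1 at enabled
  => backward: BREAKING (1)
migrating the Profile value to v1:
  status := "LOW" (absent -> default)
  read fails at latitude under R1 (no fill)
  => FAILS_AT (latitude, R1)
remaining Profile differences; none change what is asked:
  enum Kind (field status in record Profile): symbol GREEN added -> its effect on Profile is confined to the forward direction, not asked
  renamed field phone to label in record Profile (alias phone declared on the renamed field) -> no rule fires on it in Profile's dialect; the asked verdict holds

backward: BREAKING [(enabled, R1)]; decoded: FAILS_AT (latitude, R1)
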